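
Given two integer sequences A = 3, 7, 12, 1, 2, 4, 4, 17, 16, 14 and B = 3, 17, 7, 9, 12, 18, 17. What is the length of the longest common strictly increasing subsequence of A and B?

4

A longest common strictly increasing subsequence is 3, 7, 12, 17 (length 4); it appears in order in both A and B, and no longer such subsequence exists.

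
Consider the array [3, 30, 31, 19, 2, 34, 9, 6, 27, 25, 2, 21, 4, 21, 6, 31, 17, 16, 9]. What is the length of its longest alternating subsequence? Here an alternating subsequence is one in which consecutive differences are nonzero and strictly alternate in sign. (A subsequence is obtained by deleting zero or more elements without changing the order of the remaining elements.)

Track the best alternating length ending on an up-step vs a down-step at each position: up/down = 1/1, 2/1, 2/1, 2/3, 1/3, 4/1, 4/5, 4/5, 6/5, 6/7, 1/7, 8/7, 8/9, 10/7, 10/11, 12/5, 12/13, 12/13, 12/13.
The maximum over both is 13; one such subsequence is 3, 30, 19, 34, 9, 27, 2, 21, 4, 21, 6, 31, 17.

13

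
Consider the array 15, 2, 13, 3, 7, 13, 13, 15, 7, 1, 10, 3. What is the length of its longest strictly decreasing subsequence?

4

Scanning left to right, the best length ending at each element is: 15→1, 2→2, 13→2, 3→3, 7→3, 13→2, 13→2, 15→1, 7→3, 1→4, 10→3, 3→4.
So the longest decreasing subsequence has length 4, e.g. 15, 13, 3, 1.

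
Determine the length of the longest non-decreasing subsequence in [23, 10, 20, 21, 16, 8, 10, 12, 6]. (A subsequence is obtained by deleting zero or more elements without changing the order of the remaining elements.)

Let dp[i] be the longest non-decreasing subsequence ending at position i. Then dp = [1, 1, 2, 3, 2, 1, 2, 3, 1].
The maximum is 3; one witness is 10, 20, 21 at positions 2,3,4.

3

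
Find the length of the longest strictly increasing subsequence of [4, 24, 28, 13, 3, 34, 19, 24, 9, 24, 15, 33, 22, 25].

5

Scanning left to right, the best length ending at each element is: 4→1, 24→2, 28→3, 13→2, 3→1, 34→4, 19→3, 24→4, 9→2, 24→4, 15→3, 33→5, 22→4, 25→5.
So the longest increasing subsequence has length 5, e.g. 4, 13, 19, 24, 33.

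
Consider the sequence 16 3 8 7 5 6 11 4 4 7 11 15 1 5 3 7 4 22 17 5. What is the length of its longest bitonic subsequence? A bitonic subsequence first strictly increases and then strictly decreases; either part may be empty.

9

One longest bitonic subsequence is 3, 5, 6, 7, 11, 15, 22, 17, 5 (positions 2,5,6,10,11,12,18,19,20): it rises to 22 then falls. Length 9 is optimal.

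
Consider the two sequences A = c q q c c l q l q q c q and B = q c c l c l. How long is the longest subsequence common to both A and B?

5

A longest common subsequence is qccll (length 5); the LCS DP confirms no longer common subsequence exists.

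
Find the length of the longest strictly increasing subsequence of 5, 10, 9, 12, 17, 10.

4

One longest increasing subsequence is 5, 10, 12, 17 (positions 1,2,4,5), of length 4; no longer one exists.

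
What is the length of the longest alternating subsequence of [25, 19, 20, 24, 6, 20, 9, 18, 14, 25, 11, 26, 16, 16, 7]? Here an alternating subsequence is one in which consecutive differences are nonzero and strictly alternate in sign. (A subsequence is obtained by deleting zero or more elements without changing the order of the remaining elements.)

A longest alternating subsequence is 25, 19, 20, 6, 20, 9, 18, 14, 25, 11, 26, 16 (positions 1,2,3,5,6,7,8,9,10,11,12,13); its 11 consecutive differences strictly alternate in sign, and length 12 is optimal.

12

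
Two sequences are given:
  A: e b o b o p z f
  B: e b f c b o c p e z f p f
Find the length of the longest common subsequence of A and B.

A longest common subsequence is ebbopzf (length 7); the LCS DP confirms no longer common subsequence exists.

7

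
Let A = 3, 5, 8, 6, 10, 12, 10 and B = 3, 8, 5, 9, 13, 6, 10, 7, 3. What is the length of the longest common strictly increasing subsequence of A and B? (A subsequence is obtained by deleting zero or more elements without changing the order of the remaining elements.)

4

A longest common strictly increasing subsequence is 3, 5, 6, 10 (length 4); it appears in order in both A and B, and no longer such subsequence exists.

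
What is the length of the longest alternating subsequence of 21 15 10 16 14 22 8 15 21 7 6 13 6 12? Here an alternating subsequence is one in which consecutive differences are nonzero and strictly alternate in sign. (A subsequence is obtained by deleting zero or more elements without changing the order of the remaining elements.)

A longest alternating subsequence is 21, 15, 16, 14, 22, 8, 15, 7, 13, 6, 12 (positions 1,2,4,5,6,7,8,10,12,13,14); its 10 consecutive differences strictly alternate in sign, and length 11 is optimal.

11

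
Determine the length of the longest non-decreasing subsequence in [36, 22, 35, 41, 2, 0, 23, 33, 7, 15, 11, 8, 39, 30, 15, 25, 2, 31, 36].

7

Scanning left to right, the best length ending at each element is: 36→1, 22→1, 35→2, 41→3, 2→1, 0→1, 23→2, 33→3, 7→2, 15→3, 11→3, 8→3, 39→4, 30→4, 15→4, 25→5, 2→2, 31→6, 36→7.
So the longest non-decreasing subsequence has length 7, e.g. 2, 7, 15, 15, 25, 31, 36.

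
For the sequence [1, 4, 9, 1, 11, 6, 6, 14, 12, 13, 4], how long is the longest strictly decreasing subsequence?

3

One longest decreasing subsequence is 9, 6, 4 (positions 3,6,11), of length 3; no longer one exists.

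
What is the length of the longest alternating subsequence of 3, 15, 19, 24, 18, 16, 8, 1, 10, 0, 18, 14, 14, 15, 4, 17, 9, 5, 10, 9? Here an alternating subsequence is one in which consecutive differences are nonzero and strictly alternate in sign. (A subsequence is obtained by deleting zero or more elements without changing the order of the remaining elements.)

13

A longest alternating subsequence is 3, 15, 8, 10, 0, 18, 14, 15, 4, 17, 9, 10, 9 (positions 1,2,7,9,10,11,12,14,15,16,17,19,20); its 12 consecutive differences strictly alternate in sign, and length 13 is optimal.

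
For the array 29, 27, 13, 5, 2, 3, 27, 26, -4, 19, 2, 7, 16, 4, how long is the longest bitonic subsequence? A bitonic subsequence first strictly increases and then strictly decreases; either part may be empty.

Let inc[i] be the LIS ending at i and dec[i] the longest strictly decreasing subsequence starting at i. inc = [1, 1, 1, 1, 1, 2, 3, 3, 1, 3, 2, 3, 4, 3], dec = [6, 5, 4, 3, 2, 2, 5, 4, 1, 3, 1, 2, 2, 1].
max_i inc[i]+dec[i]−1 = 7, with one witness 2, 3, 27, 26, 19, 16, 4.

7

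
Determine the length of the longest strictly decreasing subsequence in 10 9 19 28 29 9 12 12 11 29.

3

One longest decreasing subsequence is 19, 12, 11 (positions 3,7,9), of length 3; no longer one exists.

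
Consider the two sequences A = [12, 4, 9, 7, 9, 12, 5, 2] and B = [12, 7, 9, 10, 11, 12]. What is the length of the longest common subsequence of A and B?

A longest common subsequence is 12, 7, 9, 12 (length 4); the LCS DP confirms no longer common subsequence exists.

4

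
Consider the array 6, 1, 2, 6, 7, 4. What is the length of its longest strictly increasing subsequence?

4

Scanning left to right, the best length ending at each element is: 6→1, 1→1, 2→2, 6→3, 7→4, 4→3.
So the longest increasing subsequence has length 4, e.g. 1, 2, 6, 7.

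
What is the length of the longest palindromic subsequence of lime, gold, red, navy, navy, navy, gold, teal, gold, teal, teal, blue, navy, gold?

One longest palindromic subsequence is gold navy teal teal teal navy gold (positions 2,4,8,10,11,13,14); it reads the same forward and backward, and the interval DP gives dp[1][14] = 7.

7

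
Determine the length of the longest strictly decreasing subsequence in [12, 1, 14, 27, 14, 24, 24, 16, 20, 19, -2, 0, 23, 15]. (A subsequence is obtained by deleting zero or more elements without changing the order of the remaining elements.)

5

Let dp[i] be the longest decreasing subsequence ending at position i. Then dp = [1, 2, 1, 1, 2, 2, 2, 3, 3, 4, 5, 5, 3, 5].
The maximum is 5; one witness is 27, 24, 20, 19, -2 at positions 4,6,9,10,11.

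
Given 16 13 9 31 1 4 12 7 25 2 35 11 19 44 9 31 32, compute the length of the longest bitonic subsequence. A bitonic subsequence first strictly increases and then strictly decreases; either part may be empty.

One longest bitonic subsequence is 1, 4, 12, 25, 35, 19, 9 (positions 5,6,7,9,11,13,15): it rises to 35 then falls. Length 7 is optimal.

7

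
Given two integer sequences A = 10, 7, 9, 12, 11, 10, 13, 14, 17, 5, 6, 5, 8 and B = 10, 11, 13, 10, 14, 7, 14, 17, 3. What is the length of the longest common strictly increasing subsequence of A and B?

For each value that appears in both, track the longest common increasing run ending there.
The best achievable length is 5; one witness is 10, 11, 13, 14, 17 (A-positions 1,5,7,8,9, B-positions 1,2,3,5,8).

5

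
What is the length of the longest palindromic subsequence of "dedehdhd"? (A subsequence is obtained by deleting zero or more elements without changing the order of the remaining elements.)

5

Using dp[i][j] = 2 + dp[i+1][j−1] if the ends match, else max(dp[i+1][j], dp[i][j−1]):
dp[1][8] = 5. A witness is dhdhd at positions 1,5,6,7,8.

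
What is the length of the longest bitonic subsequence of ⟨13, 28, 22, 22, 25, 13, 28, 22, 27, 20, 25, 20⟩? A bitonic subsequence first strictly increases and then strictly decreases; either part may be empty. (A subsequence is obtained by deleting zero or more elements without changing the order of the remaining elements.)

Let inc[i] be the LIS ending at i and dec[i] the longest strictly decreasing subsequence starting at i. inc = [1, 2, 2, 2, 3, 1, 4, 2, 4, 2, 3, 2], dec = [1, 4, 2, 2, 3, 1, 4, 2, 3, 1, 2, 1].
max_i inc[i]+dec[i]−1 = 7, with one witness 13, 22, 25, 28, 27, 25, 20.

7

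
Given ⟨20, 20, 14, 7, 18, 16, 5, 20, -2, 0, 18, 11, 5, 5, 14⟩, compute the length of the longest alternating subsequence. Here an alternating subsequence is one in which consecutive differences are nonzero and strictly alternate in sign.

9

A longest alternating subsequence is 20, 14, 18, 16, 20, -2, 18, 11, 14 (positions 1,3,5,6,8,9,11,12,15); its 8 consecutive differences strictly alternate in sign, and length 9 is optimal.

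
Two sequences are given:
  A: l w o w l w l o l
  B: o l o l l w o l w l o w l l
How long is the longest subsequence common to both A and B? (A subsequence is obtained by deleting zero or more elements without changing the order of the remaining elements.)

A longest common subsequence is lwowlwll (length 8); the LCS DP confirms no longer common subsequence exists.

8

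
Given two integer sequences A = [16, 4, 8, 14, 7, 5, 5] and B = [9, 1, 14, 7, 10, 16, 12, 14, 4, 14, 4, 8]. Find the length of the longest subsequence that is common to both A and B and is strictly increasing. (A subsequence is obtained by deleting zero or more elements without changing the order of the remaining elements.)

2

A longest common strictly increasing subsequence is 4, 14 (length 2); it appears in order in both A and B, and no longer such subsequence exists.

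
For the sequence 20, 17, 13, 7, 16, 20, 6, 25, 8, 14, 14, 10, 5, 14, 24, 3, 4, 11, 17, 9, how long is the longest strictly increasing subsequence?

5

Scanning left to right, the best length ending at each element is: 20→1, 17→1, 13→1, 7→1, 16→2, 20→3, 6→1, 25→4, 8→2, 14→3, 14→3, 10→3, 5→1, 14→4, 24→5, 3→1, 4→2, 11→4, 17→5, 9→3.
So the longest increasing subsequence has length 5, e.g. 7, 8, 10, 14, 24.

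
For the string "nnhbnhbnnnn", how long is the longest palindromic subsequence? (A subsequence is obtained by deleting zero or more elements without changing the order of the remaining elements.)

One longest palindromic subsequence is nnnnnnn (positions 1,2,5,8,9,10,11); it reads the same forward and backward, and the interval DP gives dp[1][11] = 7.

7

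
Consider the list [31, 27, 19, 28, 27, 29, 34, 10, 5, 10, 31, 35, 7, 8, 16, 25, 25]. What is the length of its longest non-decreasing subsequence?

Scanning left to right, the best length ending at each element is: 31→1, 27→1, 19→1, 28→2, 27→2, 29→3, 34→4, 10→1, 5→1, 10→2, 31→4, 35→5, 7→2, 8→3, 16→4, 25→5, 25→6.
So the longest non-decreasing subsequence has length 6, e.g. 5, 7, 8, 16, 25, 25.

6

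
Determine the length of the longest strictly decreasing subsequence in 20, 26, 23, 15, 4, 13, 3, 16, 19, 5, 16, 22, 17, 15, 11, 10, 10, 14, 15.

7

Let dp[i] be the longest decreasing subsequence ending at position i. Then dp = [1, 1, 2, 3, 4, 4, 5, 3, 3, 5, 4, 3, 4, 5, 6, 7, 7, 6, 5].
The maximum is 7; one witness is 26, 23, 19, 16, 15, 11, 10 at positions 2,3,9,11,14,15,16.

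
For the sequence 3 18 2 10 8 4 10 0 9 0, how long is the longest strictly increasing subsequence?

One longest increasing subsequence is 3, 8, 10 (positions 1,5,7), of length 3; no longer one exists.

3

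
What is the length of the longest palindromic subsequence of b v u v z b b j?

Using dp[i][j] = 2 + dp[i+1][j−1] if the ends match, else max(dp[i+1][j], dp[i][j−1]):
dp[1][8] = 5. A witness is bvuvb at positions 1,2,3,4,7.

5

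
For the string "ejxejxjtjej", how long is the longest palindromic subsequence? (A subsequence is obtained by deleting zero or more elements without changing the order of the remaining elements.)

One longest palindromic subsequence is jejtjej (positions 2,4,5,8,9,10,11); it reads the same forward and backward, and the interval DP gives dp[1][11] = 7.

7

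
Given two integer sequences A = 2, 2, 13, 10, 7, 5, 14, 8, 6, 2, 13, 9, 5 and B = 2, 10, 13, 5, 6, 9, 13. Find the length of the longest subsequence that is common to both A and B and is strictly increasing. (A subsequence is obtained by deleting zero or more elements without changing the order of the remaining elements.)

4

For each value that appears in both, track the longest common increasing run ending there.
The best achievable length is 4; one witness is 2, 5, 6, 9 (A-positions 1,6,9,12, B-positions 1,4,5,6).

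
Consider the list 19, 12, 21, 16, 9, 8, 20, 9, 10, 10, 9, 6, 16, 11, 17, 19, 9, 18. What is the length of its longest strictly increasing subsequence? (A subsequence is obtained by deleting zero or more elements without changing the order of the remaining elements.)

One longest increasing subsequence is 8, 9, 10, 16, 17, 19 (positions 6,8,9,13,15,16), of length 6; no longer one exists.

6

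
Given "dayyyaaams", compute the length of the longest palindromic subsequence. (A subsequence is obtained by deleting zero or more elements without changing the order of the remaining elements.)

Using dp[i][j] = 2 + dp[i+1][j−1] if the ends match, else max(dp[i+1][j], dp[i][j−1]):
dp[1][10] = 5. A witness is ayyya at positions 2,3,4,5,8.

5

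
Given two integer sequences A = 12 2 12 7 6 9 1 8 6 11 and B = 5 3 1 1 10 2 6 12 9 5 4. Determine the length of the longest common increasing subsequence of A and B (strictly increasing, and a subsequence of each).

For each value that appears in both, track the longest common increasing run ending there.
The best achievable length is 3; one witness is 2, 6, 9 (A-positions 2,5,6, B-positions 6,7,9).

3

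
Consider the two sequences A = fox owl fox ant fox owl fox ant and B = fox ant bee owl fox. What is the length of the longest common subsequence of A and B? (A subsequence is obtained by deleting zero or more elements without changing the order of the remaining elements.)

A longest common subsequence is fox, ant, owl, fox (length 4); the LCS DP confirms no longer common subsequence exists.

4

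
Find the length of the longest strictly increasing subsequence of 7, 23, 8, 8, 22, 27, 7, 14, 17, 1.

One longest increasing subsequence is 7, 8, 22, 27 (positions 1,3,5,6), of length 4; no longer one exists.

4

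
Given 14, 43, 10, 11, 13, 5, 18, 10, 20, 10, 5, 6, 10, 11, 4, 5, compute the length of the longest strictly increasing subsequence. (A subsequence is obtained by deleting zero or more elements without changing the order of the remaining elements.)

Scanning left to right, the best length ending at each element is: 14→1, 43→2, 10→1, 11→2, 13→3, 5→1, 18→4, 10→2, 20→5, 10→2, 5→1, 6→2, 10→3, 11→4, 4→1, 5→2.
So the longest increasing subsequence has length 5, e.g. 10, 11, 13, 18, 20.

5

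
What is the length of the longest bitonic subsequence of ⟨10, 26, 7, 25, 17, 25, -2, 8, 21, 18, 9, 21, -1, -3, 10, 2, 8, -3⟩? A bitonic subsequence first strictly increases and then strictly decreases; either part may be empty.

One longest bitonic subsequence is 10, 26, 25, 21, 18, 10, 8, -3 (positions 1,2,6,9,10,15,17,18): it rises to 26 then falls. Length 8 is optimal.

8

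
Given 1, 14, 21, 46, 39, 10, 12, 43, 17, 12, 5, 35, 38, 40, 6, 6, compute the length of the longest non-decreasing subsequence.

7

Scanning left to right, the best length ending at each element is: 1→1, 14→2, 21→3, 46→4, 39→4, 10→2, 12→3, 43→5, 17→4, 12→4, 5→2, 35→5, 38→6, 40→7, 6→3, 6→4.
So the longest non-decreasing subsequence has length 7, e.g. 1, 10, 12, 17, 35, 38, 40.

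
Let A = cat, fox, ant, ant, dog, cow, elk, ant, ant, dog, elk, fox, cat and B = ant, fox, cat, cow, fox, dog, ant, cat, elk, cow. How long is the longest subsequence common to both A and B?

5

A longest common subsequence is cat, fox, dog, ant, elk (length 5); the LCS DP confirms no longer common subsequence exists.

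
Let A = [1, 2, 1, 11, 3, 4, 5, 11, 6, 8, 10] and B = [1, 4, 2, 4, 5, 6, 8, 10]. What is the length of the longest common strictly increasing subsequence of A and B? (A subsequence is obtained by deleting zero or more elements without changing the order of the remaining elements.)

7

A longest common strictly increasing subsequence is 1, 2, 4, 5, 6, 8, 10 (length 7); it appears in order in both A and B, and no longer such subsequence exists.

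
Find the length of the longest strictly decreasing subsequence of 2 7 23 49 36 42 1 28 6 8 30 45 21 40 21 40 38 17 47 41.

Let dp[i] be the longest decreasing subsequence ending at position i. Then dp = [1, 1, 1, 1, 2, 2, 3, 3, 4, 4, 3, 2, 4, 3, 4, 3, 4, 5, 2, 3].
The maximum is 5; one witness is 49, 36, 28, 21, 17 at positions 4,5,8,13,18.

5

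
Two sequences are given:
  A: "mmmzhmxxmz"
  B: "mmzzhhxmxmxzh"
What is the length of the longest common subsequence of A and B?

8

A longest common subsequence is mmzhmxxz (length 8); the LCS DP confirms no longer common subsequence exists.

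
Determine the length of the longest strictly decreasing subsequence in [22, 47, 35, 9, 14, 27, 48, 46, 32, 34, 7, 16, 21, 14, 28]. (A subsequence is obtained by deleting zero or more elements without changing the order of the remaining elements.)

5

Let dp[i] be the longest decreasing subsequence ending at position i. Then dp = [1, 1, 2, 3, 3, 3, 1, 2, 3, 3, 4, 4, 4, 5, 4].
The maximum is 5; one witness is 47, 35, 27, 16, 14 at positions 2,3,6,12,14.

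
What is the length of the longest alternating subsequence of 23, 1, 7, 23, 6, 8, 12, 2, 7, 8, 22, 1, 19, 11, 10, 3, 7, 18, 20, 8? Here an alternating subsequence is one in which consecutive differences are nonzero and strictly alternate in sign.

12

Track the best alternating length ending on an up-step vs a down-step at each position: up/down = 1/1, 1/2, 3/2, 3/1, 3/4, 5/4, 5/4, 3/6, 7/6, 7/6, 7/4, 1/8, 9/8, 9/10, 9/10, 9/10, 11/10, 11/10, 11/8, 11/12.
The maximum over both is 12; one such subsequence is 23, 1, 7, 6, 8, 2, 7, 1, 19, 11, 18, 8.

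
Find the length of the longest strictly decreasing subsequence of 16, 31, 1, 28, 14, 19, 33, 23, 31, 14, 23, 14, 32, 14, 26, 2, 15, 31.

5

Let dp[i] be the longest decreasing subsequence ending at position i. Then dp = [1, 1, 2, 2, 3, 3, 1, 3, 2, 4, 3, 4, 2, 4, 3, 5, 4, 3].
The maximum is 5; one witness is 31, 28, 19, 14, 2 at positions 2,4,6,10,16.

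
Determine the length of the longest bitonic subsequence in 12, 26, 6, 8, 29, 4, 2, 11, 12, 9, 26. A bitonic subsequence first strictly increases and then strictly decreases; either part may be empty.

Let inc[i] be the LIS ending at i and dec[i] the longest strictly decreasing subsequence starting at i. inc = [1, 2, 1, 2, 3, 1, 1, 3, 4, 3, 5], dec = [4, 4, 3, 3, 3, 2, 1, 2, 2, 1, 1].
max_i inc[i]+dec[i]−1 = 5, with one witness 12, 26, 8, 4, 2.

5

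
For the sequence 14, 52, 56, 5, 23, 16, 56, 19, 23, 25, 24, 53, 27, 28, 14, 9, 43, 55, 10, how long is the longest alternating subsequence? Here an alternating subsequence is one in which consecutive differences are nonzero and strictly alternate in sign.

15

Track the best alternating length ending on an up-step vs a down-step at each position: up/down = 1/1, 2/1, 2/1, 1/3, 4/3, 4/5, 6/1, 6/7, 8/7, 8/7, 8/9, 10/7, 10/11, 12/11, 4/13, 4/13, 14/11, 14/7, 14/15.
The maximum over both is 15; one such subsequence is 14, 52, 5, 23, 16, 56, 19, 25, 24, 53, 27, 28, 14, 43, 10.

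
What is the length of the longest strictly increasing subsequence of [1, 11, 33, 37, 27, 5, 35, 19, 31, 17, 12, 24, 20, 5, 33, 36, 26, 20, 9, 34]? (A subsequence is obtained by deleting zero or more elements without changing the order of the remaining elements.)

Let dp[i] be the longest increasing subsequence ending at position i. Then dp = [1, 2, 3, 4, 3, 2, 4, 3, 4, 3, 3, 4, 4, 2, 5, 6, 5, 4, 3, 6].
The maximum is 6; one witness is 1, 11, 27, 31, 33, 36 at positions 1,2,5,9,15,16.

6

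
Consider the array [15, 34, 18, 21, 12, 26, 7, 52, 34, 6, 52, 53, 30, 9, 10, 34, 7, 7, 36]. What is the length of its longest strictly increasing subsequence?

7

Let dp[i] be the longest increasing subsequence ending at position i. Then dp = [1, 2, 2, 3, 1, 4, 1, 5, 5, 1, 6, 7, 5, 2, 3, 6, 2, 2, 7].
The maximum is 7; one witness is 15, 18, 21, 26, 34, 52, 53 at positions 1,3,4,6,9,11,12.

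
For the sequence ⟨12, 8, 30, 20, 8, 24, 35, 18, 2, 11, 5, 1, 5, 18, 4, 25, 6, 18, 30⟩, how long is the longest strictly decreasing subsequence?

6

Let dp[i] be the longest decreasing subsequence ending at position i. Then dp = [1, 2, 1, 2, 3, 2, 1, 3, 4, 4, 5, 6, 5, 3, 6, 2, 5, 3, 2].
The maximum is 6; one witness is 30, 20, 18, 11, 5, 1 at positions 3,4,8,10,11,12.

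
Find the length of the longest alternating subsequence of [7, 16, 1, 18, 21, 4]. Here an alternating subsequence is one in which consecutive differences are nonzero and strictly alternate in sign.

A longest alternating subsequence is 7, 16, 1, 18, 4 (positions 1,2,3,4,6); its 4 consecutive differences strictly alternate in sign, and length 5 is optimal.

5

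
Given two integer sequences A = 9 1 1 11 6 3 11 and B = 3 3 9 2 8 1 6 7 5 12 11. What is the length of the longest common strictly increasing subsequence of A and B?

A longest common strictly increasing subsequence is 1, 6, 11 (length 3); it appears in order in both A and B, and no longer such subsequence exists.

3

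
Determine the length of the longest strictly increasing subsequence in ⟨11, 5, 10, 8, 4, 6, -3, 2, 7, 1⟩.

Let dp[i] be the longest increasing subsequence ending at position i. Then dp = [1, 1, 2, 2, 1, 2, 1, 2, 3, 2].
The maximum is 3; one witness is 5, 6, 7 at positions 2,6,9.

3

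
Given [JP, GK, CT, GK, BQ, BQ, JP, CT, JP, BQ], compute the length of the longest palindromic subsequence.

6

One longest palindromic subsequence is JP CT BQ BQ CT JP (positions 1,3,5,6,8,9); it reads the same forward and backward, and the interval DP gives dp[1][10] = 6.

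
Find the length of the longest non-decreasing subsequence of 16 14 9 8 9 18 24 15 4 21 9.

Let dp[i] be the longest non-decreasing subsequence ending at position i. Then dp = [1, 1, 1, 1, 2, 3, 4, 3, 1, 4, 3].
The maximum is 4; one witness is 9, 9, 18, 24 at positions 3,5,6,7.

4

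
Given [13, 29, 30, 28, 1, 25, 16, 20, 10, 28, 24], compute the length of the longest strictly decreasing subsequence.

Let dp[i] be the longest decreasing subsequence ending at position i. Then dp = [1, 1, 1, 2, 3, 3, 4, 4, 5, 2, 4].
The maximum is 5; one witness is 29, 28, 25, 16, 10 at positions 2,4,6,7,9.

5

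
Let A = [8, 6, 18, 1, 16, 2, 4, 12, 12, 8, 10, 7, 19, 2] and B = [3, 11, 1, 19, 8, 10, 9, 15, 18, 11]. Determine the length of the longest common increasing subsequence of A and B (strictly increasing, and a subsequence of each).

3

A longest common strictly increasing subsequence is 1, 8, 10 (length 3); it appears in order in both A and B, and no longer such subsequence exists.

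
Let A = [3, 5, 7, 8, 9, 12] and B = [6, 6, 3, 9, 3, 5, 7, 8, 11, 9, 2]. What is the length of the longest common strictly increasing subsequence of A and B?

For each value that appears in both, track the longest common increasing run ending there.
The best achievable length is 5; one witness is 3, 5, 7, 8, 9 (A-positions 1,2,3,4,5, B-positions 3,6,7,8,10).

5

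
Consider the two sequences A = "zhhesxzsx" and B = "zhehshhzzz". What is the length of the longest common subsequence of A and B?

5

Backtracking the LCS table gives one alignment: z (A1,B1) → h (A2,B2) → h (A3,B4) → s (A5,B5) → z (A7,B10).
So the longest common subsequence has length 5.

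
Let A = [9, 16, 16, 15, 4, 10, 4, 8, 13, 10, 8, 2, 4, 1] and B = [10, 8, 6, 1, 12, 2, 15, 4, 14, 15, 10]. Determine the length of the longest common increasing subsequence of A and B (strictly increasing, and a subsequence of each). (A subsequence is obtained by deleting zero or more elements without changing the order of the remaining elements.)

2

A longest common strictly increasing subsequence is 2, 4 (length 2); it appears in order in both A and B, and no longer such subsequence exists.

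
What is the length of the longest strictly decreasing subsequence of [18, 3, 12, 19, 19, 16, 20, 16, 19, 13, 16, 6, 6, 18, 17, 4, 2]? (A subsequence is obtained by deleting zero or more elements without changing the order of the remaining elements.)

6

Let dp[i] be the longest decreasing subsequence ending at position i. Then dp = [1, 2, 2, 1, 1, 2, 1, 2, 2, 3, 3, 4, 4, 3, 4, 5, 6].
The maximum is 6; one witness is 18, 16, 13, 6, 4, 2 at positions 1,6,10,12,16,17.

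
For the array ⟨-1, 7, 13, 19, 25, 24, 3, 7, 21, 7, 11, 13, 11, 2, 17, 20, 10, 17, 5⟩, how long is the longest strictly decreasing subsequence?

7

One longest decreasing subsequence is 25, 24, 21, 13, 11, 10, 5 (positions 5,6,9,12,13,17,19), of length 7; no longer one exists.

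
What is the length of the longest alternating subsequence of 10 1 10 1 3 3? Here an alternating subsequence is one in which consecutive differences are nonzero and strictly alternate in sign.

5

A longest alternating subsequence is 10, 1, 10, 1, 3 (positions 1,2,3,4,5); its 4 consecutive differences strictly alternate in sign, and length 5 is optimal.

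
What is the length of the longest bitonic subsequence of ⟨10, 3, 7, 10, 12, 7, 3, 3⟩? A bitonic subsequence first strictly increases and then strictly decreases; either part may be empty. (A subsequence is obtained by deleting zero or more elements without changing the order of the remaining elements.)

6

Let inc[i] be the LIS ending at i and dec[i] the longest strictly decreasing subsequence starting at i. inc = [1, 1, 2, 3, 4, 2, 1, 1], dec = [3, 1, 2, 3, 3, 2, 1, 1].
max_i inc[i]+dec[i]−1 = 6, with one witness 3, 7, 10, 12, 7, 3.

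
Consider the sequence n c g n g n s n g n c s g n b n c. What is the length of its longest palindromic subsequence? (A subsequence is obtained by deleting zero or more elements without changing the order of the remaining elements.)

Using dp[i][j] = 2 + dp[i+1][j−1] if the ends match, else max(dp[i+1][j], dp[i][j−1]):
dp[1][17] = 11. A witness is cnnsngnsnnc at positions 2,4,6,7,8,9,10,12,14,16,17.

11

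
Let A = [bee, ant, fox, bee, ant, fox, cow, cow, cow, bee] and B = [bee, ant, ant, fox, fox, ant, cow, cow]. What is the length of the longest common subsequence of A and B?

A longest common subsequence is bee, ant, fox, ant, cow, cow (length 6); the LCS DP confirms no longer common subsequence exists.

6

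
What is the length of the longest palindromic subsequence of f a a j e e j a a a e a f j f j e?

One longest palindromic subsequence is faajeejaaf (positions 1,2,3,4,5,6,7,10,12,15); it reads the same forward and backward, and the interval DP gives dp[1][17] = 10.

10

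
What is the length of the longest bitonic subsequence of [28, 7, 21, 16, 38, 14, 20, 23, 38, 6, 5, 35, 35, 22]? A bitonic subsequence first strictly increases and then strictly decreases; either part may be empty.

Let inc[i] be the LIS ending at i and dec[i] the longest strictly decreasing subsequence starting at i. inc = [1, 1, 2, 2, 3, 2, 3, 4, 5, 1, 1, 5, 5, 4], dec = [6, 3, 5, 4, 4, 3, 3, 3, 3, 2, 1, 2, 2, 1].
max_i inc[i]+dec[i]−1 = 7, with one witness 7, 16, 20, 23, 38, 35, 22.

7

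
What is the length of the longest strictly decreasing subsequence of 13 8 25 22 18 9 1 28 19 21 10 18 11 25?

Let dp[i] be the longest decreasing subsequence ending at position i. Then dp = [1, 2, 1, 2, 3, 4, 5, 1, 3, 3, 4, 4, 5, 2].
The maximum is 5; one witness is 25, 22, 18, 9, 1 at positions 3,4,5,6,7.

5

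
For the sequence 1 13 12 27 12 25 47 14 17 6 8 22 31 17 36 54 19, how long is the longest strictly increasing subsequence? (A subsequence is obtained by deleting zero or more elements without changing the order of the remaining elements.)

One longest increasing subsequence is 1, 13, 14, 17, 22, 31, 36, 54 (positions 1,2,8,9,12,13,15,16), of length 8; no longer one exists.

8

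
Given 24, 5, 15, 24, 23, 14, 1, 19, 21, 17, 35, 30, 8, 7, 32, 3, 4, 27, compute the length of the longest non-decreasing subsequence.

6

Scanning left to right, the best length ending at each element is: 24→1, 5→1, 15→2, 24→3, 23→3, 14→2, 1→1, 19→3, 21→4, 17→3, 35→5, 30→5, 8→2, 7→2, 32→6, 3→2, 4→3, 27→5.
So the longest non-decreasing subsequence has length 6, e.g. 5, 15, 19, 21, 30, 32.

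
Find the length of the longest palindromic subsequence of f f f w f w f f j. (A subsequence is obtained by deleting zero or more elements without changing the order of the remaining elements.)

7

Using dp[i][j] = 2 + dp[i+1][j−1] if the ends match, else max(dp[i+1][j], dp[i][j−1]):
dp[1][9] = 7. A witness is ffwfwff at positions 2,3,4,5,6,7,8.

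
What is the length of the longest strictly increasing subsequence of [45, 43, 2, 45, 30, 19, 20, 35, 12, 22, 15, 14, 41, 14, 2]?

One longest increasing subsequence is 2, 19, 20, 35, 41 (positions 3,6,7,8,13), of length 5; no longer one exists.

5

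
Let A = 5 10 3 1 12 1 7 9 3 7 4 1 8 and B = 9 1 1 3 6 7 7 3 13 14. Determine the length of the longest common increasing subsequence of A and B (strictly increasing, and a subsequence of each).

3

A longest common strictly increasing subsequence is 1, 3, 7 (length 3); it appears in order in both A and B, and no longer such subsequence exists.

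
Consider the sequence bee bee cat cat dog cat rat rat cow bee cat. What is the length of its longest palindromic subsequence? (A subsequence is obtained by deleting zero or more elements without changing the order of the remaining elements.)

One longest palindromic subsequence is cat cat dog cat cat (positions 3,4,5,6,11); it reads the same forward and backward, and the interval DP gives dp[1][11] = 5.

5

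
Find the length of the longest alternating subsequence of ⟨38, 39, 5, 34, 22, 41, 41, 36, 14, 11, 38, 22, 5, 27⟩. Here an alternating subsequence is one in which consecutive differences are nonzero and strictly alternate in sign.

Track the best alternating length ending on an up-step vs a down-step at each position: up/down = 1/1, 2/1, 1/3, 4/3, 4/5, 6/1, 6/1, 6/7, 4/7, 4/7, 8/7, 8/9, 1/9, 10/9.
The maximum over both is 10; one such subsequence is 38, 39, 5, 34, 22, 41, 36, 38, 22, 27.

10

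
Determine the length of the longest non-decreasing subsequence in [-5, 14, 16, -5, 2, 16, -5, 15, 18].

5

Let dp[i] be the longest non-decreasing subsequence ending at position i. Then dp = [1, 2, 3, 2, 3, 4, 3, 4, 5].
The maximum is 5; one witness is -5, 14, 16, 16, 18 at positions 1,2,3,6,9.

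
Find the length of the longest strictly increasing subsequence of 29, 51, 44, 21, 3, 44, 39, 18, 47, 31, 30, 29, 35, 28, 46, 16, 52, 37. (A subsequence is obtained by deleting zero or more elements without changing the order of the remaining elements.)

6

Let dp[i] be the longest increasing subsequence ending at position i. Then dp = [1, 2, 2, 1, 1, 2, 2, 2, 3, 3, 3, 3, 4, 3, 5, 2, 6, 5].
The maximum is 6; one witness is 3, 18, 31, 35, 46, 52 at positions 5,8,10,13,15,17.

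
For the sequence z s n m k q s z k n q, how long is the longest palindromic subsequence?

5

Using dp[i][j] = 2 + dp[i+1][j−1] if the ends match, else max(dp[i+1][j], dp[i][j−1]):
dp[1][11] = 5. A witness is nkzkn at positions 3,5,8,9,10.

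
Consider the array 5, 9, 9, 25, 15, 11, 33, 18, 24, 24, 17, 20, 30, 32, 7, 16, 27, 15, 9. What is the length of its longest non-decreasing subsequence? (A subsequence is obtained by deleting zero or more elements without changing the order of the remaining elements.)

Let dp[i] be the longest non-decreasing subsequence ending at position i. Then dp = [1, 2, 3, 4, 4, 4, 5, 5, 6, 7, 5, 6, 8, 9, 2, 5, 8, 5, 4].
The maximum is 9; one witness is 5, 9, 9, 15, 18, 24, 24, 30, 32 at positions 1,2,3,5,8,9,10,13,14.

9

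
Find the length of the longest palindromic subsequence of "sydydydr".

Using dp[i][j] = 2 + dp[i+1][j−1] if the ends match, else max(dp[i+1][j], dp[i][j−1]):
dp[1][8] = 5. A witness is dydyd at positions 3,4,5,6,7.

5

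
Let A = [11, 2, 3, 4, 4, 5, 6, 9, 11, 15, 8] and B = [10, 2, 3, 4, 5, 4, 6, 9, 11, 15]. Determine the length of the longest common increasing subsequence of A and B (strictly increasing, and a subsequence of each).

A longest common strictly increasing subsequence is 2, 3, 4, 5, 6, 9, 11, 15 (length 8); it appears in order in both A and B, and no longer such subsequence exists.

8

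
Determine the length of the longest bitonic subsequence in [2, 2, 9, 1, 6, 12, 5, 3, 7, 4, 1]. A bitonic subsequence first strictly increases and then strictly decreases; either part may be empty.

6

One longest bitonic subsequence is 2, 9, 6, 5, 4, 1 (positions 1,3,5,7,10,11): it rises to 9 then falls. Length 6 is optimal.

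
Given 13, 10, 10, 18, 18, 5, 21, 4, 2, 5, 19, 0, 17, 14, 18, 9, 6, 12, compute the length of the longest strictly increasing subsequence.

4

One longest increasing subsequence is 4, 5, 17, 18 (positions 8,10,13,15), of length 4; no longer one exists.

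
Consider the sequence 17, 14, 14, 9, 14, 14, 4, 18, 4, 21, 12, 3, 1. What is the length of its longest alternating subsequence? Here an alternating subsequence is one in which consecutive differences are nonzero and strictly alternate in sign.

8

A longest alternating subsequence is 17, 9, 14, 4, 18, 4, 21, 12 (positions 1,4,5,7,8,9,10,11); its 7 consecutive differences strictly alternate in sign, and length 8 is optimal.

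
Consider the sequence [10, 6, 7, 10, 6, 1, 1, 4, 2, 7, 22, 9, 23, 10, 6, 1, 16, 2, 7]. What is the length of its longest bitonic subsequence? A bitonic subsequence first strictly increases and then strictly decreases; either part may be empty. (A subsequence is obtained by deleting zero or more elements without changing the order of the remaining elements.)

Let inc[i] be the LIS ending at i and dec[i] the longest strictly decreasing subsequence starting at i. inc = [1, 1, 2, 3, 1, 1, 1, 2, 2, 3, 4, 4, 5, 5, 3, 1, 6, 2, 4], dec = [6, 4, 5, 5, 4, 1, 1, 3, 2, 3, 4, 3, 4, 3, 2, 1, 2, 1, 1].
max_i inc[i]+dec[i]−1 = 8, with one witness 6, 7, 10, 22, 23, 10, 6, 2.

8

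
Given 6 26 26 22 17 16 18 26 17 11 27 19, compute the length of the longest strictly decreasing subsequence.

5

Scanning left to right, the best length ending at each element is: 6→1, 26→1, 26→1, 22→2, 17→3, 16→4, 18→3, 26→1, 17→4, 11→5, 27→1, 19→3.
So the longest decreasing subsequence has length 5, e.g. 26, 22, 17, 16, 11.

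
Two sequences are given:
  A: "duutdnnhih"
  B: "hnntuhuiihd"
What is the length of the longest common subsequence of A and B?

Backtracking the LCS table gives one alignment: n (A6,B2) → n (A7,B3) → h (A8,B6) → i (A9,B9) → h (A10,B10).
So the longest common subsequence has length 5.

5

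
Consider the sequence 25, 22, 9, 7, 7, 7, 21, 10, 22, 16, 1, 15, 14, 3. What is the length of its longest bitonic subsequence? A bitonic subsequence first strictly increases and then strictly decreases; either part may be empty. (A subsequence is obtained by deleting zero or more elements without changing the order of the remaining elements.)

One longest bitonic subsequence is 25, 22, 21, 16, 15, 14, 3 (positions 1,2,7,10,12,13,14): it rises to 25 then falls. Length 7 is optimal.

7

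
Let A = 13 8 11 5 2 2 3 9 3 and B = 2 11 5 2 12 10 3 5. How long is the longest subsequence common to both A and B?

A longest common subsequence is 11, 5, 2, 3 (length 4); the LCS DP confirms no longer common subsequence exists.

4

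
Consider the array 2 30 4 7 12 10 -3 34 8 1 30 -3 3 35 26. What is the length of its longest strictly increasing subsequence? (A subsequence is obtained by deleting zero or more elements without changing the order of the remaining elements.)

6

Scanning left to right, the best length ending at each element is: 2→1, 30→2, 4→2, 7→3, 12→4, 10→4, -3→1, 34→5, 8→4, 1→2, 30→5, -3→1, 3→3, 35→6, 26→5.
So the longest increasing subsequence has length 6, e.g. 2, 4, 7, 12, 34, 35.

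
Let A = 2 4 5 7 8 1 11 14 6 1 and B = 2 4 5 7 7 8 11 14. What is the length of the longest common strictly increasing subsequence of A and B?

7

For each value that appears in both, track the longest common increasing run ending there.
The best achievable length is 7; one witness is 2, 4, 5, 7, 8, 11, 14 (A-positions 1,2,3,4,5,7,8, B-positions 1,2,3,4,6,7,8).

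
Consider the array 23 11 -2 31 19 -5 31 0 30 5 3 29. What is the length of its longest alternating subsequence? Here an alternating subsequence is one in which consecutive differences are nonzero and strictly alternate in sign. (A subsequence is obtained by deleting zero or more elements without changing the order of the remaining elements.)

9

Track the best alternating length ending on an up-step vs a down-step at each position: up/down = 1/1, 1/2, 1/2, 3/1, 3/4, 1/4, 5/1, 5/6, 7/6, 7/8, 7/8, 9/8.
The maximum over both is 9; one such subsequence is 23, 11, 31, 19, 31, 0, 30, 5, 29.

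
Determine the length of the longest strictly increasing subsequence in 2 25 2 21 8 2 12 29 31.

One longest increasing subsequence is 2, 8, 12, 29, 31 (positions 1,5,7,8,9), of length 5; no longer one exists.

5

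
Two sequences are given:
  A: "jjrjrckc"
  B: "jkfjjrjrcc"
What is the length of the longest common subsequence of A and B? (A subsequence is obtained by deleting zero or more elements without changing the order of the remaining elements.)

7

Backtracking the LCS table gives one alignment: j (A1,B4) → j (A2,B5) → r (A3,B6) → j (A4,B7) → r (A5,B8) → c (A6,B9) → c (A8,B10).
So the longest common subsequence has length 7.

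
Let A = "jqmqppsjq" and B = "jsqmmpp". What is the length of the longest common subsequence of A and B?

A longest common subsequence is jqmpp (length 5); the LCS DP confirms no longer common subsequence exists.

5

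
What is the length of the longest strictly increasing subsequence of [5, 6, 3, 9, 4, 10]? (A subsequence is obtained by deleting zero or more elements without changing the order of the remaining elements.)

One longest increasing subsequence is 5, 6, 9, 10 (positions 1,2,4,6), of length 4; no longer one exists.

4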